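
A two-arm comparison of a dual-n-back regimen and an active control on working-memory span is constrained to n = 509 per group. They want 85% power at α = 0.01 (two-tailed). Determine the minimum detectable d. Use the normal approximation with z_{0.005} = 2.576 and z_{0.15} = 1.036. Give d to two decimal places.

For two independent groups of n = 509 each: d_min = (z_{α/2} + z_β)·√(2/n).
z-sum = 2.576 + 1.036 = 3.612.
d_min = 3.612 × √(2/509) = 3.612 × 0.0627 = 0.226.

d_min ≈ 0.23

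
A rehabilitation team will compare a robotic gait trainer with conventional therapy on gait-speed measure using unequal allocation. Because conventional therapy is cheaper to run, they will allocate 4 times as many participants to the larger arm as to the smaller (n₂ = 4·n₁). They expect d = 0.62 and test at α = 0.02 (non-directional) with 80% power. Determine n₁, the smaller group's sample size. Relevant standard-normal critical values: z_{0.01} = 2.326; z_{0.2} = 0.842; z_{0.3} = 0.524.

With allocation ratio k = n₂/n₁ = 4, Var(x̄₁−x̄₂) = σ²(1/n₁ + 1/(k·n₁)) = σ²·(k+1)/(k·n₁).
So n₁ = (1 + 1/k)·((z_{α/2} + z_β)/d)² = 1.250 × (3.168/0.62)².
n₁ = 1.250 × 26.11 = 32.6.
Round up: n₁ = 33, giving n₂ = 4 × 33 = 132.

n₁ = 33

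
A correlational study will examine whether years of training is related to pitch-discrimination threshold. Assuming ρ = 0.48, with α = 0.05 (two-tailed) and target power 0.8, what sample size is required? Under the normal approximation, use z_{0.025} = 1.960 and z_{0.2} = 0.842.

Fisher's z: C = ½·ln((1+r)/(1−r)) = ½·ln(2.8462) = 0.5230.
n = ((z_{α/2} + z_β)/C)² + 3.
(1.960 + 0.842) / 0.5230 = 2.802 / 0.5230 = 5.358.
n = 5.358² + 3 = 28.70 + 3 = 31.7.
Round up.

n = 32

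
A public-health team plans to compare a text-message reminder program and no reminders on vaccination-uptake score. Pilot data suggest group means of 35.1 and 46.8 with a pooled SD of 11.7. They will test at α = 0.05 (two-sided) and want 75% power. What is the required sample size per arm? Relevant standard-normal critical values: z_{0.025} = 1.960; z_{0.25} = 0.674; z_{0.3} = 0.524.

Cohen's d = |M₁ − M₂| / SD_pooled = |35.1 − 46.8| / 11.7 = 11.7 / 11.7 = 1.000.
For two independent groups with equal n: n = 2·((z_{α/2} + z_β) / d)².
z_{α/2} + z_β = 1.960 + 0.674 = 2.634.
n = 2 × (2.634 / 1.000)² = 2 × 2.634² = 2 × 6.94 = 13.9.
Round up to the next whole participant.

n = 14 per group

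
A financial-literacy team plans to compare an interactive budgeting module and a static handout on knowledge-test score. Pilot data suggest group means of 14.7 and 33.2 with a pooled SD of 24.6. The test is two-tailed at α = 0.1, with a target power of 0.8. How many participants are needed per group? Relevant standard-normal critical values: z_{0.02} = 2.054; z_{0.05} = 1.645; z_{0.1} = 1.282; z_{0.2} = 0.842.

n = 22 per group

Cohen's d = |M₁ − M₂| / SD_pooled = |14.7 − 33.2| / 24.6 = 18.5 / 24.6 = 0.752.
For two independent groups with equal n: n = 2·((z_{α/2} + z_β) / d)².
z_{α/2} + z_β = 1.645 + 0.842 = 2.487.
n = 2 × (2.487 / 0.752)² = 2 × 3.307² = 2 × 10.94 = 21.9.
Round up to the next whole participant.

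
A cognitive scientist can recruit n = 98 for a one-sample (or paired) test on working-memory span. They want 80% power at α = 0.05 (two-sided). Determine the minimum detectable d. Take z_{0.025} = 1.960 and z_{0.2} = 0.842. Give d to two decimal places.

d_min ≈ 0.28

For a single sample (or paired design) of n = 98: d_min = (z_{α/2} + z_β)/√n.
z-sum = 1.960 + 0.842 = 2.802.
d_min = 2.802 / √98 = 2.802 / 9.899 = 0.283.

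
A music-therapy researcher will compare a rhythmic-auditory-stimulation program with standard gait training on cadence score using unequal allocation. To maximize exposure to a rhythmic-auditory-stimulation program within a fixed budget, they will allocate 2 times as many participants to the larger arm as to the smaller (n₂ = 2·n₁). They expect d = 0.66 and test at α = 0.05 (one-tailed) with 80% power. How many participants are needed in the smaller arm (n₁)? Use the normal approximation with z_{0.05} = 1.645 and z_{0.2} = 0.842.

n₁ = 22

With allocation ratio k = n₂/n₁ = 2, Var(x̄₁−x̄₂) = σ²(1/n₁ + 1/(k·n₁)) = σ²·(k+1)/(k·n₁).
So n₁ = (1 + 1/k)·((z_{α} + z_β)/d)² = 1.500 × (2.487/0.66)².
n₁ = 1.500 × 14.20 = 21.3.
Round up: n₁ = 22, giving n₂ = 2 × 22 = 44.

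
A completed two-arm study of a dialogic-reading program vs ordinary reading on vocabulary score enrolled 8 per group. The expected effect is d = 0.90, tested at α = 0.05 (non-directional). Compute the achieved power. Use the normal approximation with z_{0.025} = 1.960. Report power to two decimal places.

power ≈ 0.44

For two equal groups, power = Φ(d·√(n/2) − z_{α/2}).
d·√(n/2) = 0.90 × √(8/2) = 0.90 × 2.000 = 1.800.
z_β = 1.800 − 1.960 = -0.160.
Power = Φ(-0.160) = 0.436.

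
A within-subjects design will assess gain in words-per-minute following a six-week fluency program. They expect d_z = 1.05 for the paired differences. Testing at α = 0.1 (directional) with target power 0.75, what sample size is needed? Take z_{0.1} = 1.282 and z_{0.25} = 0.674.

For a paired (one-sample on differences) test: n = ((z_{α} + z_β) / d)².
z_{α} + z_β = 1.282 + 0.674 = 1.956.
n = (1.956 / 1.05)² = 1.863² = 3.47.
Round up.

n = 4 pairs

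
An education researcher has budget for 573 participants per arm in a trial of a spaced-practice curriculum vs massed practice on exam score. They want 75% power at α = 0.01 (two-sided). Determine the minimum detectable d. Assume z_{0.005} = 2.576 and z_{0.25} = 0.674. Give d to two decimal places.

For two independent groups of n = 573 each: d_min = (z_{α/2} + z_β)·√(2/n).
z-sum = 2.576 + 0.674 = 3.250.
d_min = 3.250 × √(2/573) = 3.250 × 0.0591 = 0.192.

d_min ≈ 0.19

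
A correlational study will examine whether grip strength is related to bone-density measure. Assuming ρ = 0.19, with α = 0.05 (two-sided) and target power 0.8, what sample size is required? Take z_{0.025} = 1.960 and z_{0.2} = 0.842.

n = 216

Fisher's z: C = ½·ln((1+r)/(1−r)) = ½·ln(1.4691) = 0.1923.
n = ((z_{α/2} + z_β)/C)² + 3.
(1.960 + 0.842) / 0.1923 = 2.802 / 0.1923 = 14.571.
n = 14.571² + 3 = 212.31 + 3 = 215.3.
Round up.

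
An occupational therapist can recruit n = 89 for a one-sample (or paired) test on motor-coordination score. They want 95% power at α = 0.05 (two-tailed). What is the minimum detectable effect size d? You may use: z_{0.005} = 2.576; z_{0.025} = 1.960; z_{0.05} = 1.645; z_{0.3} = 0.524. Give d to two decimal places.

d_min ≈ 0.38

For a single sample (or paired design) of n = 89: d_min = (z_{α/2} + z_β)/√n.
z-sum = 1.960 + 1.645 = 3.605.
d_min = 3.605 / √89 = 3.605 / 9.434 = 0.382.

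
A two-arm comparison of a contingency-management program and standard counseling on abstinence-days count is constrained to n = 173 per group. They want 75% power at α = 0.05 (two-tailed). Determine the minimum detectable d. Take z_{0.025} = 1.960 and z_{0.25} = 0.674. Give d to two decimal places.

d_min ≈ 0.28

For two independent groups of n = 173 each: d_min = (z_{α/2} + z_β)·√(2/n).
z-sum = 1.960 + 0.674 = 2.634.
d_min = 2.634 × √(2/173) = 2.634 × 0.1075 = 0.283.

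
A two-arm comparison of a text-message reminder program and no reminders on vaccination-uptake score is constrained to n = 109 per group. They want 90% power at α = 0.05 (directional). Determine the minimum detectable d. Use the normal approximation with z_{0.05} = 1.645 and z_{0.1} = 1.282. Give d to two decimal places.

For two independent groups of n = 109 each: d_min = (z_{α} + z_β)·√(2/n).
z-sum = 1.645 + 1.282 = 2.927.
d_min = 2.927 × √(2/109) = 2.927 × 0.1355 = 0.396.

d_min ≈ 0.40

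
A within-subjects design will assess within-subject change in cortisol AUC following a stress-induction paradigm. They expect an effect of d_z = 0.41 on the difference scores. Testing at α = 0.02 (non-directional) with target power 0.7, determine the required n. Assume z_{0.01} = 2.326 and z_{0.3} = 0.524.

n = 49 pairs

For a paired (one-sample on differences) test: n = ((z_{α/2} + z_β) / d)².
z_{α/2} + z_β = 2.326 + 0.524 = 2.850.
n = (2.850 / 0.41)² = 6.951² = 48.32.
Round up.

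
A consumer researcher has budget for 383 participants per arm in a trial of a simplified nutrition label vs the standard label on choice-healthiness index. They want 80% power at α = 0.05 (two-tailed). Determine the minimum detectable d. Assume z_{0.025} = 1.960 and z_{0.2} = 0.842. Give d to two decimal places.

For two independent groups of n = 383 each: d_min = (z_{α/2} + z_β)·√(2/n).
z-sum = 1.960 + 0.842 = 2.802.
d_min = 2.802 × √(2/383) = 2.802 × 0.0723 = 0.202.

d_min ≈ 0.20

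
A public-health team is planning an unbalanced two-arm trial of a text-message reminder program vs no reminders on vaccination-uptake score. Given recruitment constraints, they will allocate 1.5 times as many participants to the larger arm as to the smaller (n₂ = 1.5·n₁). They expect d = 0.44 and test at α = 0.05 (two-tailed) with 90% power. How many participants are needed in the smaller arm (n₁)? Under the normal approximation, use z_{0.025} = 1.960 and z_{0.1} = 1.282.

With allocation ratio k = n₂/n₁ = 1.5, Var(x̄₁−x̄₂) = σ²(1/n₁ + 1/(k·n₁)) = σ²·(k+1)/(k·n₁).
So n₁ = (1 + 1/k)·((z_{α/2} + z_β)/d)² = 1.667 × (3.242/0.44)².
n₁ = 1.667 × 54.29 = 90.5.
Round up: n₁ = 91, giving n₂ = ⌈1.5 × 91⌉ = ⌈136.5⌉ = 137.

n₁ = 91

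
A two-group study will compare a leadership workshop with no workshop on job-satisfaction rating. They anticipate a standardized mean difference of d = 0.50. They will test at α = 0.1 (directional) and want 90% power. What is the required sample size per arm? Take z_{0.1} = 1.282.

n = 53 per group

For two independent groups with equal n: n = 2·((z_{α} + z_β) / d)².
z_{α} + z_β = 1.282 + 1.282 = 2.564.
n = 2 × (2.564 / 0.50)² = 2 × 5.128² = 2 × 26.30 = 52.6.
Round up to the next whole participant.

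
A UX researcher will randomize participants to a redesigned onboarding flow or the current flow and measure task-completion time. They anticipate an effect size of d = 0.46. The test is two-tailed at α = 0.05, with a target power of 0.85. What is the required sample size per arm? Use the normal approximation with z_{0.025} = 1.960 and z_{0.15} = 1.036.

For two independent groups with equal n: n = 2·((z_{α/2} + z_β) / d)².
z_{α/2} + z_β = 1.960 + 1.036 = 2.996.
n = 2 × (2.996 / 0.46)² = 2 × 6.513² = 2 × 42.42 = 84.8.
Round up to the next whole participant.

n = 85 per group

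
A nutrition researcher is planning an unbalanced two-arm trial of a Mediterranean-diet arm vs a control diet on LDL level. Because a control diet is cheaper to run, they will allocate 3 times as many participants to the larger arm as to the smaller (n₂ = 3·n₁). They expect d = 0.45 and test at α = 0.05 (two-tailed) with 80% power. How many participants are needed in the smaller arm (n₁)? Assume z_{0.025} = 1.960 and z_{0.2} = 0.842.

With allocation ratio k = n₂/n₁ = 3, Var(x̄₁−x̄₂) = σ²(1/n₁ + 1/(k·n₁)) = σ²·(k+1)/(k·n₁).
So n₁ = (1 + 1/k)·((z_{α/2} + z_β)/d)² = 1.333 × (2.802/0.45)².
n₁ = 1.333 × 38.77 = 51.7.
Round up: n₁ = 52, giving n₂ = 3 × 52 = 156.

n₁ = 52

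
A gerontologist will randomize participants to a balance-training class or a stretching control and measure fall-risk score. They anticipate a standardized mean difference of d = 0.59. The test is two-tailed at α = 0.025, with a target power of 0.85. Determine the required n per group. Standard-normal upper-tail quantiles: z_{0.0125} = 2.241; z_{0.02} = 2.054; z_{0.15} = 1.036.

n = 62 per group

For two independent groups with equal n: n = 2·((z_{α/2} + z_β) / d)².
z_{α/2} + z_β = 2.241 + 1.036 = 3.277.
n = 2 × (3.277 / 0.59)² = 2 × 5.554² = 2 × 30.85 = 61.7.
Round up to the next whole participant.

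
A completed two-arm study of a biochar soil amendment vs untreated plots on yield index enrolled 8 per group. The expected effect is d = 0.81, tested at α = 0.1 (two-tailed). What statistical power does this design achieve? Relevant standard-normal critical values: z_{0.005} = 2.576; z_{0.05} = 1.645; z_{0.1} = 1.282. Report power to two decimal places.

For two equal groups, power = Φ(d·√(n/2) − z_{α/2}).
d·√(n/2) = 0.81 × √(8/2) = 0.81 × 2.000 = 1.620.
z_β = 1.620 − 1.645 = -0.025.
Power = Φ(-0.025) = 0.490.

power ≈ 0.49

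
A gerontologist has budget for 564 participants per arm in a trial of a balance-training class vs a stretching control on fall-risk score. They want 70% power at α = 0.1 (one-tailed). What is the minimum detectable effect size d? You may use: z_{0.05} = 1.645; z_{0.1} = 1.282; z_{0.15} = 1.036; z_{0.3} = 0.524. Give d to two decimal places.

For two independent groups of n = 564 each: d_min = (z_{α} + z_β)·√(2/n).
z-sum = 1.282 + 0.524 = 1.806.
d_min = 1.806 × √(2/564) = 1.806 × 0.0595 = 0.108.

d_min ≈ 0.11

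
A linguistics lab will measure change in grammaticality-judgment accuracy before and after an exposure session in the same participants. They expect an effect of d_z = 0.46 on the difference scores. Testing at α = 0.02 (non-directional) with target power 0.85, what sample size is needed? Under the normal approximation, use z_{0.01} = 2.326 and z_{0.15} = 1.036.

n = 54 pairs

For a paired (one-sample on differences) test: n = ((z_{α/2} + z_β) / d)².
z_{α/2} + z_β = 2.326 + 1.036 = 3.362.
n = (3.362 / 0.46)² = 7.309² = 53.42.
Round up.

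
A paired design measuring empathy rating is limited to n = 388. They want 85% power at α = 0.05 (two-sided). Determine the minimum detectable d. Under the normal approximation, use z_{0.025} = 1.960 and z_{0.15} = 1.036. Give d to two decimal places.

For a single sample (or paired design) of n = 388: d_min = (z_{α/2} + z_β)/√n.
z-sum = 1.960 + 1.036 = 2.996.
d_min = 2.996 / √388 = 2.996 / 19.698 = 0.152.

d_min ≈ 0.15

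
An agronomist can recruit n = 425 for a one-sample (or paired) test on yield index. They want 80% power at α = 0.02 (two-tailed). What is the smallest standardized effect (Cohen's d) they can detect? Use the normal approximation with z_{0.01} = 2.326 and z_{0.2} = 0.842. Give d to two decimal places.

d_min ≈ 0.15

For a single sample (or paired design) of n = 425: d_min = (z_{α/2} + z_β)/√n.
z-sum = 2.326 + 0.842 = 3.168.
d_min = 3.168 / √425 = 3.168 / 20.616 = 0.154.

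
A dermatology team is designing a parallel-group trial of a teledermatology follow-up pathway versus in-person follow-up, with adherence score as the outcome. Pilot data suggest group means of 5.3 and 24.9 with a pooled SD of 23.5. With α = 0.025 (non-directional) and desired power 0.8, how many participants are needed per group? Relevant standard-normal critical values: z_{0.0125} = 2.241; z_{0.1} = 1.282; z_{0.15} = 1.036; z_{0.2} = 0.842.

n = 28 per group

Cohen's d = |M₁ − M₂| / SD_pooled = |5.3 − 24.9| / 23.5 = 19.6 / 23.5 = 0.834.
For two independent groups with equal n: n = 2·((z_{α/2} + z_β) / d)².
z_{α/2} + z_β = 2.241 + 0.842 = 3.083.
n = 2 × (3.083 / 0.834)² = 2 × 3.697² = 2 × 13.67 = 27.3.
Round up to the next whole participant.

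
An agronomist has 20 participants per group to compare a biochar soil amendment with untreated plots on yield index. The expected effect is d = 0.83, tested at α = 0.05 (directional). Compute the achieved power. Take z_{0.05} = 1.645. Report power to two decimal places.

For two equal groups, power = Φ(d·√(n/2) − z_{α}).
d·√(n/2) = 0.83 × √(20/2) = 0.83 × 3.162 = 2.625.
z_β = 2.625 − 1.645 = 0.980.
Power = Φ(0.980) = 0.836.

power ≈ 0.84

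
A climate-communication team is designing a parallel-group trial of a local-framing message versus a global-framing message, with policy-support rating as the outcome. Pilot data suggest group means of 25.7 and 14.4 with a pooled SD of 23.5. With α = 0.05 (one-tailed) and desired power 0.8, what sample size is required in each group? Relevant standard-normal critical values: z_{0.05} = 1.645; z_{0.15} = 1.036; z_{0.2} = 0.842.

Cohen's d = |M₁ − M₂| / SD_pooled = |25.7 − 14.4| / 23.5 = 11.3 / 23.5 = 0.481.
For two independent groups with equal n: n = 2·((z_{α} + z_β) / d)².
z_{α} + z_β = 1.645 + 0.842 = 2.487.
n = 2 × (2.487 / 0.481)² = 2 × 5.170² = 2 × 26.73 = 53.5.
Round up to the next whole participant.

n = 54 per group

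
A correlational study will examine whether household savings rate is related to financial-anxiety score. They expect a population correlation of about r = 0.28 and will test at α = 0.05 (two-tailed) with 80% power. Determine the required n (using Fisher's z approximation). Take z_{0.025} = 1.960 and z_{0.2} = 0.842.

Fisher's z: C = ½·ln((1+r)/(1−r)) = ½·ln(1.7778) = 0.2877.
n = ((z_{α/2} + z_β)/C)² + 3.
(1.960 + 0.842) / 0.2877 = 2.802 / 0.2877 = 9.739.
n = 9.739² + 3 = 94.85 + 3 = 97.9.
Round up.

n = 98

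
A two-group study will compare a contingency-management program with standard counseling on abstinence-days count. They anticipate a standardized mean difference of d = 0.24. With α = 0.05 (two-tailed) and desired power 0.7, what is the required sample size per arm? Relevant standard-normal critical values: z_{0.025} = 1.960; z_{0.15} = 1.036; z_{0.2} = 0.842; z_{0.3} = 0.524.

n = 215 per group

For two independent groups with equal n: n = 2·((z_{α/2} + z_β) / d)².
z_{α/2} + z_β = 1.960 + 0.524 = 2.484.
n = 2 × (2.484 / 0.24)² = 2 × 10.350² = 2 × 107.12 = 214.2.
Round up to the next whole participant.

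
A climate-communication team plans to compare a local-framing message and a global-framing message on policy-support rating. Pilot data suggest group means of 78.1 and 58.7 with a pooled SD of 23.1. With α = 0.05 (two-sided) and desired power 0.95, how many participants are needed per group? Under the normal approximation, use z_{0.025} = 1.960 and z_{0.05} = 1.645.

Cohen's d = |M₁ − M₂| / SD_pooled = |78.1 − 58.7| / 23.1 = 19.4 / 23.1 = 0.840.
For two independent groups with equal n: n = 2·((z_{α/2} + z_β) / d)².
z_{α/2} + z_β = 1.960 + 1.645 = 3.605.
n = 2 × (3.605 / 0.840)² = 2 × 4.292² = 2 × 18.42 = 36.8.
Round up to the next whole participant.

n = 37 per group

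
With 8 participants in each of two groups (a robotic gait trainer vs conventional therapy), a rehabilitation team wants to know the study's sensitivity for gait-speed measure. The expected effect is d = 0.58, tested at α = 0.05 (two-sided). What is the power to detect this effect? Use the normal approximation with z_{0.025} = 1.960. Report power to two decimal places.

power ≈ 0.21

For two equal groups, power = Φ(d·√(n/2) − z_{α/2}).
d·√(n/2) = 0.58 × √(8/2) = 0.58 × 2.000 = 1.160.
z_β = 1.160 − 1.960 = -0.800.
Power = Φ(-0.800) = 0.212.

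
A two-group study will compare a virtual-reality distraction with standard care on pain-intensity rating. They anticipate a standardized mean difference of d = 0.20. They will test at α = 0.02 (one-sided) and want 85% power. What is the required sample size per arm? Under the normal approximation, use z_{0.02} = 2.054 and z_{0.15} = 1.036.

n = 478 per group

For two independent groups with equal n: n = 2·((z_{α} + z_β) / d)².
z_{α} + z_β = 2.054 + 1.036 = 3.090.
n = 2 × (3.090 / 0.20)² = 2 × 15.450² = 2 × 238.70 = 477.4.
Round up to the next whole participant.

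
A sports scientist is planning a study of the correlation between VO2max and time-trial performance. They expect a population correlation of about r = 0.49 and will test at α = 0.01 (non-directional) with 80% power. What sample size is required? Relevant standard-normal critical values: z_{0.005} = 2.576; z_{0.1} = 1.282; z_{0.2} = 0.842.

n = 44

Fisher's z: C = ½·ln((1+r)/(1−r)) = ½·ln(2.9216) = 0.5361.
n = ((z_{α/2} + z_β)/C)² + 3.
(2.576 + 0.842) / 0.5361 = 3.418 / 0.5361 = 6.376.
n = 6.376² + 3 = 40.65 + 3 = 43.6.
Round up.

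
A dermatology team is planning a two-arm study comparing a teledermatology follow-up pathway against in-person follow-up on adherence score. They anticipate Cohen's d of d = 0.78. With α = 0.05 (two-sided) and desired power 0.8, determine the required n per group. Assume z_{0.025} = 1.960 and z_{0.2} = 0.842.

n = 26 per group

For two independent groups with equal n: n = 2·((z_{α/2} + z_β) / d)².
z_{α/2} + z_β = 1.960 + 0.842 = 2.802.
n = 2 × (2.802 / 0.78)² = 2 × 3.592² = 2 × 12.90 = 25.8.
Round up to the next whole participant.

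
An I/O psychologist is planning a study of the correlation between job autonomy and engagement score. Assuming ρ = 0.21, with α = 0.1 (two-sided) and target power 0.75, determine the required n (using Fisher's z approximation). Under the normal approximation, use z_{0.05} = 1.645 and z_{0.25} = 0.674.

Fisher's z: C = ½·ln((1+r)/(1−r)) = ½·ln(1.5316) = 0.2132.
n = ((z_{α/2} + z_β)/C)² + 3.
(1.645 + 0.674) / 0.2132 = 2.319 / 0.2132 = 10.877.
n = 10.877² + 3 = 118.31 + 3 = 121.3.
Round up.

n = 122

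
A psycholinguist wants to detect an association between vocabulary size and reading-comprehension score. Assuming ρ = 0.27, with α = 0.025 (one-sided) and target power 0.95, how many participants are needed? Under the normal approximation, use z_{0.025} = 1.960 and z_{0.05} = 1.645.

Fisher's z: C = ½·ln((1+r)/(1−r)) = ½·ln(1.7397) = 0.2769.
n = ((z_{α} + z_β)/C)² + 3.
(1.960 + 1.645) / 0.2769 = 3.605 / 0.2769 = 13.019.
n = 13.019² + 3 = 169.50 + 3 = 172.5.
Round up.

n = 173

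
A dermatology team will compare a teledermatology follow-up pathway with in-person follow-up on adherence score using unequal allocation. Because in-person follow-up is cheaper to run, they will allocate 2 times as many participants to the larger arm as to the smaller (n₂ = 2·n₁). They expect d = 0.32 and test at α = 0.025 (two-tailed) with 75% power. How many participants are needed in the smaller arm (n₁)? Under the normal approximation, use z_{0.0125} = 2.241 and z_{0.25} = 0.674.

n₁ = 125

With allocation ratio k = n₂/n₁ = 2, Var(x̄₁−x̄₂) = σ²(1/n₁ + 1/(k·n₁)) = σ²·(k+1)/(k·n₁).
So n₁ = (1 + 1/k)·((z_{α/2} + z_β)/d)² = 1.500 × (2.915/0.32)².
n₁ = 1.500 × 82.98 = 124.5.
Round up: n₁ = 125, giving n₂ = 2 × 125 = 250.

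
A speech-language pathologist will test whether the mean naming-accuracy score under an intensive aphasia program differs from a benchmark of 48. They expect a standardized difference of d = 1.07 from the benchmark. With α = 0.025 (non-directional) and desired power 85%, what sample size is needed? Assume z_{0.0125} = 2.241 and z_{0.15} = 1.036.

n = 10

For a one-sample test: n = ((z_{α/2} + z_β) / d)².
z_{α/2} + z_β = 2.241 + 1.036 = 3.277.
n = (3.277 / 1.07)² = 3.063² = 9.38.
Round up.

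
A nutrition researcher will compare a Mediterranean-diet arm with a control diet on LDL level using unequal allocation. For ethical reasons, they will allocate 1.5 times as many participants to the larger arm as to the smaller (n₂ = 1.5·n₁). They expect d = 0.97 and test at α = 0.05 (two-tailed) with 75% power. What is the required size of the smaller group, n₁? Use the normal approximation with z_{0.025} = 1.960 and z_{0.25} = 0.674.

With allocation ratio k = n₂/n₁ = 1.5, Var(x̄₁−x̄₂) = σ²(1/n₁ + 1/(k·n₁)) = σ²·(k+1)/(k·n₁).
So n₁ = (1 + 1/k)·((z_{α/2} + z_β)/d)² = 1.667 × (2.634/0.97)².
n₁ = 1.667 × 7.37 = 12.3.
Round up: n₁ = 13, giving n₂ = ⌈1.5 × 13⌉ = ⌈19.5⌉ = 20.

n₁ = 13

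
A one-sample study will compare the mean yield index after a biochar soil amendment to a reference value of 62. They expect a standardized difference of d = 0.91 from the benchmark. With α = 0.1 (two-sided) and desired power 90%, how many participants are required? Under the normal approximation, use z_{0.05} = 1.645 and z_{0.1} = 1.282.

For a one-sample test: n = ((z_{α/2} + z_β) / d)².
z_{α/2} + z_β = 1.645 + 1.282 = 2.927.
n = (2.927 / 0.91)² = 3.216² = 10.35.
Round up.

n = 11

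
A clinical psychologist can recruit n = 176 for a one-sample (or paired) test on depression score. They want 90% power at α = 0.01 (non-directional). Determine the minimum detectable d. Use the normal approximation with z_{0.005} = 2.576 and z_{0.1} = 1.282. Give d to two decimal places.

For a single sample (or paired design) of n = 176: d_min = (z_{α/2} + z_β)/√n.
z-sum = 2.576 + 1.282 = 3.858.
d_min = 3.858 / √176 = 3.858 / 13.266 = 0.291.

d_min ≈ 0.29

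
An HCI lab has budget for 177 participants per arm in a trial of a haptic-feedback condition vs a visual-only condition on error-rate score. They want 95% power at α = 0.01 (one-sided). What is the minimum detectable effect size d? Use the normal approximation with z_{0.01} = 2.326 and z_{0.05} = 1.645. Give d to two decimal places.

For two independent groups of n = 177 each: d_min = (z_{α} + z_β)·√(2/n).
z-sum = 2.326 + 1.645 = 3.971.
d_min = 3.971 × √(2/177) = 3.971 × 0.1063 = 0.422.

d_min ≈ 0.42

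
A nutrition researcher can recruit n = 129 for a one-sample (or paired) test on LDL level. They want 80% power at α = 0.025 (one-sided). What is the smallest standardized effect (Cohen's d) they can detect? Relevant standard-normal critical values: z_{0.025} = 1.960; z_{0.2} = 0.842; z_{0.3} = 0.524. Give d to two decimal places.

d_min ≈ 0.25

For a single sample (or paired design) of n = 129: d_min = (z_{α} + z_β)/√n.
z-sum = 1.960 + 0.842 = 2.802.
d_min = 2.802 / √129 = 2.802 / 11.358 = 0.247.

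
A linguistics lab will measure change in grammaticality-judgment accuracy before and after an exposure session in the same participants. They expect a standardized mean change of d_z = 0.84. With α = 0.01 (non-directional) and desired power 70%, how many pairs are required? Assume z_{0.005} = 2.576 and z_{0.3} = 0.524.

For a paired (one-sample on differences) test: n = ((z_{α/2} + z_β) / d)².
z_{α/2} + z_β = 2.576 + 0.524 = 3.100.
n = (3.100 / 0.84)² = 3.690² = 13.62.
Round up.

n = 14 pairs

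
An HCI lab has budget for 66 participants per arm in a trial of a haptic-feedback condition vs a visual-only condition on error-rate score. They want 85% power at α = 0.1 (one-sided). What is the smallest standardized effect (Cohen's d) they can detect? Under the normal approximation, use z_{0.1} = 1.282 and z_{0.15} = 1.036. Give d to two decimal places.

d_min ≈ 0.40

For two independent groups of n = 66 each: d_min = (z_{α} + z_β)·√(2/n).
z-sum = 1.282 + 1.036 = 2.318.
d_min = 2.318 × √(2/66) = 2.318 × 0.1741 = 0.404.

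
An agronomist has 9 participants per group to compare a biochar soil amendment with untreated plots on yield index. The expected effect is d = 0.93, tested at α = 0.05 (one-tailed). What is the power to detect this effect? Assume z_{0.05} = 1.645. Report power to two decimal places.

For two equal groups, power = Φ(d·√(n/2) − z_{α}).
d·√(n/2) = 0.93 × √(9/2) = 0.93 × 2.121 = 1.973.
z_β = 1.973 − 1.645 = 0.328.
Power = Φ(0.328) = 0.628.

power ≈ 0.63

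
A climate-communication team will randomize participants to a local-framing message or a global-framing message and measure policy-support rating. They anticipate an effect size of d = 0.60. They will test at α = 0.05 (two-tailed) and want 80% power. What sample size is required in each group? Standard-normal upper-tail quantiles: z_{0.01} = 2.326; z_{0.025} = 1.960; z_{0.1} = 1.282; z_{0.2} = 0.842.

For two independent groups with equal n: n = 2·((z_{α/2} + z_β) / d)².
z_{α/2} + z_β = 1.960 + 0.842 = 2.802.
n = 2 × (2.802 / 0.60)² = 2 × 4.670² = 2 × 21.81 = 43.6.
Round up to the next whole participant.

n = 44 per group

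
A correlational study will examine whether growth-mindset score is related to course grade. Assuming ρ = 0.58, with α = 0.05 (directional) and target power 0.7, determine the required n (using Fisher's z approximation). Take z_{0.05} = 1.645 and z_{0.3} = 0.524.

n = 14

Fisher's z: C = ½·ln((1+r)/(1−r)) = ½·ln(3.7619) = 0.6625.
n = ((z_{α} + z_β)/C)² + 3.
(1.645 + 0.524) / 0.6625 = 2.169 / 0.6625 = 3.274.
n = 3.274² + 3 = 10.72 + 3 = 13.7.
Round up.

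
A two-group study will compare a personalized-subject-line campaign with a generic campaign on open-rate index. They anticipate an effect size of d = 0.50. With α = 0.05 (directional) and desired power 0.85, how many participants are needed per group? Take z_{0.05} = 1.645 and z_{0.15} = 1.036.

For two independent groups with equal n: n = 2·((z_{α} + z_β) / d)².
z_{α} + z_β = 1.645 + 1.036 = 2.681.
n = 2 × (2.681 / 0.50)² = 2 × 5.362² = 2 × 28.75 = 57.5.
Round up to the next whole participant.

n = 58 per group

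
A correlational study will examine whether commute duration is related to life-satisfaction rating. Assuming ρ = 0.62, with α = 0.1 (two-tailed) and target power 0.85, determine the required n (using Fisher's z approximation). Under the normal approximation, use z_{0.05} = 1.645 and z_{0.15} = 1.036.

n = 17

Fisher's z: C = ½·ln((1+r)/(1−r)) = ½·ln(4.2632) = 0.7250.
n = ((z_{α/2} + z_β)/C)² + 3.
(1.645 + 1.036) / 0.7250 = 2.681 / 0.7250 = 3.698.
n = 3.698² + 3 = 13.67 + 3 = 16.7.
Round up.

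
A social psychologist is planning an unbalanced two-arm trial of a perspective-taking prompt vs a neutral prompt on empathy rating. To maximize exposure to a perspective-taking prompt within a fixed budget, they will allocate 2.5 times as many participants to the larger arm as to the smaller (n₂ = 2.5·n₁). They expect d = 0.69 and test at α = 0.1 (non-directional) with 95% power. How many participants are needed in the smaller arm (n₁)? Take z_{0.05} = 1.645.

With allocation ratio k = n₂/n₁ = 2.5, Var(x̄₁−x̄₂) = σ²(1/n₁ + 1/(k·n₁)) = σ²·(k+1)/(k·n₁).
So n₁ = (1 + 1/k)·((z_{α/2} + z_β)/d)² = 1.400 × (3.290/0.69)².
n₁ = 1.400 × 22.73 = 31.8.
Round up: n₁ = 32, giving n₂ = 2.5 × 32 = 80.

n₁ = 32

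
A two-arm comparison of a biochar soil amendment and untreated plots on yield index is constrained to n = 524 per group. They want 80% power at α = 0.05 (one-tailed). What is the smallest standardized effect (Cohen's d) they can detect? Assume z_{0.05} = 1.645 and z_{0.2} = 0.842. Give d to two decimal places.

For two independent groups of n = 524 each: d_min = (z_{α} + z_β)·√(2/n).
z-sum = 1.645 + 0.842 = 2.487.
d_min = 2.487 × √(2/524) = 2.487 × 0.0618 = 0.154.

d_min ≈ 0.15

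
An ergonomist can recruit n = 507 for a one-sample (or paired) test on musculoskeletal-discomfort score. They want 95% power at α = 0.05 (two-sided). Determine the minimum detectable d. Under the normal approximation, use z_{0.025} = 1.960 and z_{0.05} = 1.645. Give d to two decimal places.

For a single sample (or paired design) of n = 507: d_min = (z_{α/2} + z_β)/√n.
z-sum = 1.960 + 1.645 = 3.605.
d_min = 3.605 / √507 = 3.605 / 22.517 = 0.160.

d_min ≈ 0.16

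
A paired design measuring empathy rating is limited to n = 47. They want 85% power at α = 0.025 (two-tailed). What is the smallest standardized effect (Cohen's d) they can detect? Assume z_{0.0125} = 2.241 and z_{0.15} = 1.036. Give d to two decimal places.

For a single sample (or paired design) of n = 47: d_min = (z_{α/2} + z_β)/√n.
z-sum = 2.241 + 1.036 = 3.277.
d_min = 3.277 / √47 = 3.277 / 6.856 = 0.478.

d_min ≈ 0.48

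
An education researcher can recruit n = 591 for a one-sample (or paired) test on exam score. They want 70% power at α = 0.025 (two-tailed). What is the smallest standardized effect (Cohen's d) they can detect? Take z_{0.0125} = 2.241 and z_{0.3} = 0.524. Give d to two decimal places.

For a single sample (or paired design) of n = 591: d_min = (z_{α/2} + z_β)/√n.
z-sum = 2.241 + 0.524 = 2.765.
d_min = 2.765 / √591 = 2.765 / 24.310 = 0.114.

d_min ≈ 0.11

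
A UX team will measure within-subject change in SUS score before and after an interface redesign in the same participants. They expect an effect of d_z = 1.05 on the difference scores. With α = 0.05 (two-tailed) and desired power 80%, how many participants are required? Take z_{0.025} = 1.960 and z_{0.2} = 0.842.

n = 8 pairs

For a paired (one-sample on differences) test: n = ((z_{α/2} + z_β) / d)².
z_{α/2} + z_β = 1.960 + 0.842 = 2.802.
n = (2.802 / 1.05)² = 2.669² = 7.12.
Round up.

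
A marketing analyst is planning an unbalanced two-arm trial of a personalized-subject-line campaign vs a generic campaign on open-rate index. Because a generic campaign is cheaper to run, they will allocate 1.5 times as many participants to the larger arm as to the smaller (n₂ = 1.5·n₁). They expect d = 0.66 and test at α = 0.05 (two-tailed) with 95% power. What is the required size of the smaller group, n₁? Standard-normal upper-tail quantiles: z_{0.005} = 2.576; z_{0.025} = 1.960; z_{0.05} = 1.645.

With allocation ratio k = n₂/n₁ = 1.5, Var(x̄₁−x̄₂) = σ²(1/n₁ + 1/(k·n₁)) = σ²·(k+1)/(k·n₁).
So n₁ = (1 + 1/k)·((z_{α/2} + z_β)/d)² = 1.667 × (3.605/0.66)².
n₁ = 1.667 × 29.83 = 49.7.
Round up: n₁ = 50, giving n₂ = 1.5 × 50 = 75.

n₁ = 50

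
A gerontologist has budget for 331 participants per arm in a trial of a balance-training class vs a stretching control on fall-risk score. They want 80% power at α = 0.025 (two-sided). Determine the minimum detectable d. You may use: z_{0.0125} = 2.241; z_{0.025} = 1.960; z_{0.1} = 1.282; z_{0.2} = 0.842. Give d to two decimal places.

d_min ≈ 0.24

For two independent groups of n = 331 each: d_min = (z_{α/2} + z_β)·√(2/n).
z-sum = 2.241 + 0.842 = 3.083.
d_min = 3.083 × √(2/331) = 3.083 × 0.0777 = 0.240.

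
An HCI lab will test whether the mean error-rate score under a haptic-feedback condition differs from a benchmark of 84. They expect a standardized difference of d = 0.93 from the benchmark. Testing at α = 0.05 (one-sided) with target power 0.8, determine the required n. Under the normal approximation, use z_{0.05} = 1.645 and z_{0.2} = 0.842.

For a one-sample test: n = ((z_{α} + z_β) / d)².
z_{α} + z_β = 1.645 + 0.842 = 2.487.
n = (2.487 / 0.93)² = 2.674² = 7.15.
Round up.

n = 8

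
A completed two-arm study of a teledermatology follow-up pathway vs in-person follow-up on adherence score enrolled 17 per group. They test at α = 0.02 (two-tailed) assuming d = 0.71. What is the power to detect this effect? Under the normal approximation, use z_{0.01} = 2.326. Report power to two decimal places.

For two equal groups, power = Φ(d·√(n/2) − z_{α/2}).
d·√(n/2) = 0.71 × √(17/2) = 0.71 × 2.915 = 2.070.
z_β = 2.070 − 2.326 = -0.256.
Power = Φ(-0.256) = 0.399.

power ≈ 0.40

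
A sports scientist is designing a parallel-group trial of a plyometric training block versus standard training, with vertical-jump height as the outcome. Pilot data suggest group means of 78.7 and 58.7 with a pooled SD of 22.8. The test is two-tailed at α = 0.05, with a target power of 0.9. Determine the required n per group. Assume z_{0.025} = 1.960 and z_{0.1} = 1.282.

Cohen's d = |M₁ − M₂| / SD_pooled = |78.7 − 58.7| / 22.8 = 20.0 / 22.8 = 0.877.
For two independent groups with equal n: n = 2·((z_{α/2} + z_β) / d)².
z_{α/2} + z_β = 1.960 + 1.282 = 3.242.
n = 2 × (3.242 / 0.877)² = 2 × 3.697² = 2 × 13.67 = 27.3.
Round up to the next whole participant.

n = 28 per group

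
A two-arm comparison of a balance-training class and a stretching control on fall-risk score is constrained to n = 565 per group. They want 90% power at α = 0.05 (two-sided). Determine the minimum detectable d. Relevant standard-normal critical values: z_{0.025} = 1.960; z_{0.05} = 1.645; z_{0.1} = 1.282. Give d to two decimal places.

For two independent groups of n = 565 each: d_min = (z_{α/2} + z_β)·√(2/n).
z-sum = 1.960 + 1.282 = 3.242.
d_min = 3.242 × √(2/565) = 3.242 × 0.0595 = 0.193.

d_min ≈ 0.19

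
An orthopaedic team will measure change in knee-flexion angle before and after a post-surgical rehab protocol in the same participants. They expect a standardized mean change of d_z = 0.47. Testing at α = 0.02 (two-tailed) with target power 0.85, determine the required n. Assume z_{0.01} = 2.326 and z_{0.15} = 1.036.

n = 52 pairs

For a paired (one-sample on differences) test: n = ((z_{α/2} + z_β) / d)².
z_{α/2} + z_β = 2.326 + 1.036 = 3.362.
n = (3.362 / 0.47)² = 7.153² = 51.17.
Round up.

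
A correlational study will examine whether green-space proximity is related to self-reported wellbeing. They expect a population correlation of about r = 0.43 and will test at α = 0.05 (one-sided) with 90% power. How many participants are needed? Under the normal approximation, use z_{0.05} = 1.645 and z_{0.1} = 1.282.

Fisher's z: C = ½·ln((1+r)/(1−r)) = ½·ln(2.5088) = 0.4599.
n = ((z_{α} + z_β)/C)² + 3.
(1.645 + 1.282) / 0.4599 = 2.927 / 0.4599 = 6.364.
n = 6.364² + 3 = 40.51 + 3 = 43.5.
Round up.

n = 44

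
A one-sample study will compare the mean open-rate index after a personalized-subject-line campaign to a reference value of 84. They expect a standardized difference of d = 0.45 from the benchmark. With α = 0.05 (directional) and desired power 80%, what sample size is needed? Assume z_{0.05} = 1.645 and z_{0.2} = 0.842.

For a one-sample test: n = ((z_{α} + z_β) / d)².
z_{α} + z_β = 1.645 + 0.842 = 2.487.
n = (2.487 / 0.45)² = 5.527² = 30.54.
Round up.

n = 31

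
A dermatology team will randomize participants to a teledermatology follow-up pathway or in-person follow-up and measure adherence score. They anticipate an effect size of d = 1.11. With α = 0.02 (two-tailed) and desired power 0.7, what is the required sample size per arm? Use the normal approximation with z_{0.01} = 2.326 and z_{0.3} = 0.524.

n = 14 per group

For two independent groups with equal n: n = 2·((z_{α/2} + z_β) / d)².
z_{α/2} + z_β = 2.326 + 0.524 = 2.850.
n = 2 × (2.850 / 1.11)² = 2 × 2.568² = 2 × 6.59 = 13.2.
Round up to the next whole participant.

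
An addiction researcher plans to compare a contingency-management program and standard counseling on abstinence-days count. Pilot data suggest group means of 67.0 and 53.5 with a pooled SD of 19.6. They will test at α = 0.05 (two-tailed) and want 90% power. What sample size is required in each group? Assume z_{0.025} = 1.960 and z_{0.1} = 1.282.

Cohen's d = |M₁ − M₂| / SD_pooled = |67.0 − 53.5| / 19.6 = 13.5 / 19.6 = 0.689.
For two independent groups with equal n: n = 2·((z_{α/2} + z_β) / d)².
z_{α/2} + z_β = 1.960 + 1.282 = 3.242.
n = 2 × (3.242 / 0.689)² = 2 × 4.705² = 2 × 22.14 = 44.3.
Round up to the next whole participant.

n = 45 per group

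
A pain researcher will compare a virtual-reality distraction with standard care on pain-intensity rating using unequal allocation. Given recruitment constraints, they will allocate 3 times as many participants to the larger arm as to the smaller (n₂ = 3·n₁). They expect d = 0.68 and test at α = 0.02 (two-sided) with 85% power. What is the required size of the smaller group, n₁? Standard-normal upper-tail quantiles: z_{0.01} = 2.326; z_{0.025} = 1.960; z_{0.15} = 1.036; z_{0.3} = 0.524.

With allocation ratio k = n₂/n₁ = 3, Var(x̄₁−x̄₂) = σ²(1/n₁ + 1/(k·n₁)) = σ²·(k+1)/(k·n₁).
So n₁ = (1 + 1/k)·((z_{α/2} + z_β)/d)² = 1.333 × (3.362/0.68)².
n₁ = 1.333 × 24.44 = 32.6.
Round up: n₁ = 33, giving n₂ = 3 × 33 = 99.

n₁ = 33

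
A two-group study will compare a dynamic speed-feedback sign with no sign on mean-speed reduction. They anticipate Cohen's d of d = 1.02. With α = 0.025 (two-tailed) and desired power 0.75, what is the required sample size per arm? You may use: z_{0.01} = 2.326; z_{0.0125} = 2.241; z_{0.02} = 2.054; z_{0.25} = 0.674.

For two independent groups with equal n: n = 2·((z_{α/2} + z_β) / d)².
z_{α/2} + z_β = 2.241 + 0.674 = 2.915.
n = 2 × (2.915 / 1.02)² = 2 × 2.858² = 2 × 8.17 = 16.3.
Round up to the next whole participant.

n = 17 per group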